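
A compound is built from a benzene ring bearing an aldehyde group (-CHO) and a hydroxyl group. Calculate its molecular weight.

Atom tally by fragment:
  benzene ring core → C:6 H:6
  (− 2 ring H displaced by substituents)
  + CHO → C:1 H:1 O:1
  + OH → O:1 H:1
Element totals:
  C: 7
  H: 6
  O: 2
Molecular formula: C7H6O2.
  M = 7(12.011) + 6(1.008) + 2(15.999)
    = 84.077 + 6.048 + 31.998 = 122.123

122.12 g/mol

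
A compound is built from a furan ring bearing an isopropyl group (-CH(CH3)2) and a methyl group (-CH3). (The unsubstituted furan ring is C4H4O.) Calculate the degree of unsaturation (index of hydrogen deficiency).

Atom tally by fragment:
  furan ring core → C:4 H:4 O:1
  (− 2 ring H displaced by substituents)
  + CH(CH3)2 → C:3 H:7
  + CH3 → C:1 H:3
Element totals:
  C: 8
  H: 12
  O: 1
Molecular formula: C8H12O.
DoU = (2C + 2 + N − H − X) / 2 = (2·8 + 2 + 0 − 12 − 0) / 2 = 3.

3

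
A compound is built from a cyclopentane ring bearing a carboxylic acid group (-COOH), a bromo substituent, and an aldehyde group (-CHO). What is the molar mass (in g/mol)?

221.05 g/mol

Atom tally by fragment:
  cyclopentane ring core → C:5 H:10
  (− 3 ring H displaced by substituents)
  + COOH → C:1 H:1 O:2
  + Br → Br:1
  + CHO → C:1 H:1 O:1
Element totals:
  C: 7
  H: 9
  Br: 1
  O: 3
Molecular formula: C7H9BrO3.
  M = 7(12.011) + 9(1.008) + 79.904 + 3(15.999)
    = 84.077 + 9.072 + 79.904 + 47.997 = 221.050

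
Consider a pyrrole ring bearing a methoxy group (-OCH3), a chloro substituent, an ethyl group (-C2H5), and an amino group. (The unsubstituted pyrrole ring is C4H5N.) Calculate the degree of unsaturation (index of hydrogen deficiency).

Atom tally by fragment:
  pyrrole ring core → C:4 H:5 N:1
  (− 4 ring H displaced by substituents)
  + OCH3 → C:1 H:3 O:1
  + Cl → Cl:1
  + C2H5 → C:2 H:5
  + NH2 → N:1 H:2
Element totals:
  C: 7
  H: 11
  Cl: 1
  N: 2
  O: 1
Molecular formula: C7H11ClN2O.
DoU = (2C + 2 + N − H − X) / 2 = (2·7 + 2 + 2 − 11 − 1) / 2 = 3.

3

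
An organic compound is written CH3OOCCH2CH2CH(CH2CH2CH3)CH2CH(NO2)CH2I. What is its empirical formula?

C11H20INO4

Element totals:
  C: 11
  H: 20
  I: 1
  N: 1
  O: 4
Molecular formula: C11H20INO4.
gcd of subscripts (11, 20, 1, 1, 4) = 1, so the empirical formula equals the molecular formula.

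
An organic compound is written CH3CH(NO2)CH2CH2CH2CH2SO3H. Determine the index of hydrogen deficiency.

1

Element totals:
  C: 6
  H: 13
  N: 1
  O: 5
  S: 1
Molecular formula: C6H13NO5S.
DoU = (2C + 2 + N − H − X) / 2 = (2·6 + 2 + 1 − 13 − 0) / 2 = 1.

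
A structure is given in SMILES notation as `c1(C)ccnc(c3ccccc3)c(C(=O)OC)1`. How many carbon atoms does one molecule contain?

14

Atom tally by fragment:
  pyridine ring core → C:5 H:5 N:1
  (− 3 ring H displaced by substituents)
  + CH3 → C:1 H:3
  + C6H5 → C:6 H:5
  + COOCH3 → C:2 H:3 O:2
Element totals:
  C: 14
  H: 13
  N: 1
  O: 2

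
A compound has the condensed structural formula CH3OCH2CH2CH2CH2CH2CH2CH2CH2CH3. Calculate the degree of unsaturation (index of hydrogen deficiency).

0

Element totals:
  C: 10
  H: 22
  O: 1
Molecular formula: C10H22O.
DoU = (2C + 2 + N − H − X) / 2 = (2·10 + 2 + 0 − 22 − 0) / 2 = 0.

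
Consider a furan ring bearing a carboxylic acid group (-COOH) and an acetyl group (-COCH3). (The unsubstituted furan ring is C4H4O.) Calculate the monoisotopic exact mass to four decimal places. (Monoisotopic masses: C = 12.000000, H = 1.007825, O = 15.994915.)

Atom tally by fragment:
  furan ring core → C:4 H:4 O:1
  (− 2 ring H displaced by substituents)
  + COOH → C:1 H:1 O:2
  + COCH3 → C:2 H:3 O:1
Element totals:
  C: 7
  H: 6
  O: 4
Molecular formula: C7H6O4.
  M = 7(12.0) + 6(1.007825) + 4(15.994915)
    = 84.000000 + 6.046950 + 63.979660 = 154.026610

154.0266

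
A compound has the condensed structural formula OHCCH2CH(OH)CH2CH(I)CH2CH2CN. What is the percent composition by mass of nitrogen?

4.98%

Atom tally by fragment:
  OHCCH2 → C:2 H:3 O:1
  CH(OH) → C:1 H:2 O:1
  CH2 → C:1 H:2
  CH(I) → C:1 H:1 I:1
  CH2 → C:1 H:2
  CH2CN → C:2 H:2 N:1
Element totals:
  C: 8
  H: 12
  I: 1
  N: 1
  O: 2
Molecular formula: C8H12INO2.
Molar mass = 281.093 g/mol.
Mass from N: 1 × 14.007 = 14.007 g/mol.
%N = 14.007 / 281.093 × 100 = 4.98%.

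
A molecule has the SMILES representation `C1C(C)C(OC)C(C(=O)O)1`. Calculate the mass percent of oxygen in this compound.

Atom tally by fragment:
  cyclobutane ring core → C:4 H:8
  (− 3 ring H displaced by substituents)
  + CH3 → C:1 H:3
  + OCH3 → C:1 H:3 O:1
  + COOH → C:1 H:1 O:2
Element totals:
  C: 7
  H: 12
  O: 3
Molecular formula: C7H12O3.
Molar mass = 144.170 g/mol.
Mass from O: 3 × 15.999 = 47.997 g/mol.
%O = 47.997 / 144.170 × 100 = 33.29%.

33.29%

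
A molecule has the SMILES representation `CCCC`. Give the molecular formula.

C4H10

Atom tally by fragment:
  CH3 → C:1 H:3
  CH2 → C:1 H:2
  CH2 → C:1 H:2
  CH3 → C:1 H:3
Element totals:
  C: 4
  H: 10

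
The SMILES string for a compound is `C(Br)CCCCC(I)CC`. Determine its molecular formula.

C8H16BrI

Atom tally by fragment:
  BrCH2 → C:1 H:2 Br:1
  CH2 → C:1 H:2
  CH2 → C:1 H:2
  CH2 → C:1 H:2
  CH2 → C:1 H:2
  CH(I) → C:1 H:1 I:1
  CH2 → C:1 H:2
  CH3 → C:1 H:3
Element totals:
  C: 8
  H: 16
  Br: 1
  I: 1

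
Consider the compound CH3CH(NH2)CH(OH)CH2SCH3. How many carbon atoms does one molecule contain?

5

Atom tally by fragment:
  CH3 → C:1 H:3
  CH(NH2) → C:1 H:3 N:1
  CH(OH) → C:1 H:2 O:1
  CH2SCH3 → C:2 H:5 S:1
Element totals:
  C: 5
  H: 13
  N: 1
  O: 1
  S: 1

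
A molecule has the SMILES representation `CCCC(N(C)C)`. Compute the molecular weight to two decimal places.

Atom tally by fragment:
  CH3 → C:1 H:3
  CH2 → C:1 H:2
  CH2 → C:1 H:2
  CH2N(CH3)2 → C:3 H:8 N:1
Element totals:
  C: 6
  H: 15
  N: 1
Molecular formula: C6H15N.
  M = 6(12.011) + 15(1.008) + 14.007
    = 72.066 + 15.120 + 14.007 = 101.193

101.19 g/mol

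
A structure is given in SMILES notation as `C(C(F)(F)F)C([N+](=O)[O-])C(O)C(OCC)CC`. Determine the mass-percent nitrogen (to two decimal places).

5.40%

Atom tally by fragment:
  F3CCH2 → C:2 H:2 F:3
  CH(NO2) → C:1 H:1 N:1 O:2
  CH(OH) → C:1 H:2 O:1
  CH(OC2H5) → C:3 H:6 O:1
  CH2 → C:1 H:2
  CH3 → C:1 H:3
Element totals:
  C: 9
  H: 16
  F: 3
  N: 1
  O: 4
Molecular formula: C9H16F3NO4.
Molar mass = 259.224 g/mol.
Mass from N: 1 × 14.007 = 14.007 g/mol.
%N = 14.007 / 259.224 × 100 = 5.40%.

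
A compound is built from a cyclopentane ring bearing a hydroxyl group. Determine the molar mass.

Atom tally by fragment:
  cyclopentane ring core → C:5 H:10
  (− 1 ring H displaced by substituents)
  + OH → O:1 H:1
Element totals:
  C: 5
  H: 10
  O: 1
Molecular formula: C5H10O.
  M = 5(12.011) + 10(1.008) + 15.999
    = 60.055 + 10.080 + 15.999 = 86.134

86.13 g/mol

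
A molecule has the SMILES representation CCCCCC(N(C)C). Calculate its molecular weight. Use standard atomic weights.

Atom tally by fragment:
  CH3 → C:1 H:3
  CH2 → C:1 H:2
  CH2 → C:1 H:2
  CH2 → C:1 H:2
  CH2 → C:1 H:2
  CH2N(CH3)2 → C:3 H:8 N:1
Element totals:
  C: 8
  H: 19
  N: 1
Molecular formula: C8H19N.
  M = 8(12.011) + 19(1.008) + 14.007
    = 96.088 + 19.152 + 14.007 = 129.247

129.25 g/mol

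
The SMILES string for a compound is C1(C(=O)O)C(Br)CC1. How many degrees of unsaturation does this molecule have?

2

Atom tally by fragment:
  cyclobutane ring core → C:4 H:8
  (− 2 ring H displaced by substituents)
  + COOH → C:1 H:1 O:2
  + Br → Br:1
Element totals:
  C: 5
  H: 7
  Br: 1
  O: 2
Molecular formula: C5H7BrO2.
DoU = (2C + 2 + N − H − X) / 2 = (2·5 + 2 + 0 − 7 − 1) / 2 = 2.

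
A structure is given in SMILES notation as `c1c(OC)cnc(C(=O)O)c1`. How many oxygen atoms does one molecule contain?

Atom tally by fragment:
  pyridine ring core → C:5 H:5 N:1
  (− 2 ring H displaced by substituents)
  + OCH3 → C:1 H:3 O:1
  + COOH → C:1 H:1 O:2
Element totals:
  C: 7
  H: 7
  N: 1
  O: 3

3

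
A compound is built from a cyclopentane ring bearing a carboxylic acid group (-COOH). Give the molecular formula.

Atom tally by fragment:
  cyclopentane ring core → C:5 H:10
  (− 1 ring H displaced by substituents)
  + COOH → C:1 H:1 O:2
Element totals:
  C: 6
  H: 10
  O: 2

C6H10O2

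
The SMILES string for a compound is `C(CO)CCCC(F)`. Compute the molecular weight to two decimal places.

120.17 g/mol

Atom tally by fragment:
  HOCH2CH2 → C:2 H:5 O:1
  CH2 → C:1 H:2
  CH2 → C:1 H:2
  CH2 → C:1 H:2
  CH2F → C:1 H:2 F:1
Element totals:
  C: 6
  H: 13
  F: 1
  O: 1
Molecular formula: C6H13FO.
  M = 6(12.011) + 13(1.008) + 18.998 + 15.999
    = 72.066 + 13.104 + 18.998 + 15.999 = 120.167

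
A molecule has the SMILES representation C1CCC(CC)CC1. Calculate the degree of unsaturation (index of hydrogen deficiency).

1

Atom tally by fragment:
  cyclohexane ring core → C:6 H:12
  (− 1 ring H displaced by substituents)
  + C2H5 → C:2 H:5
Element totals:
  C: 8
  H: 16
Molecular formula: C8H16.
DoU = (2C + 2 + N − H − X) / 2 = (2·8 + 2 + 0 − 16 − 0) / 2 = 1.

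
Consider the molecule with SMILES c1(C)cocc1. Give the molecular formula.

Atom tally by fragment:
  furan ring core → C:4 H:4 O:1
  (− 1 ring H displaced by substituents)
  + CH3 → C:1 H:3
Element totals:
  C: 5
  H: 6
  O: 1

C5H6O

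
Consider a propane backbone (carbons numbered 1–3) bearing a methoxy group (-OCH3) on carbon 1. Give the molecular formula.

C4H10O

Atom tally by fragment:
  CH3OCH2 → C:2 H:5 O:1
  CH2 → C:1 H:2
  CH3 → C:1 H:3
Element totals:
  C: 4
  H: 10
  O: 1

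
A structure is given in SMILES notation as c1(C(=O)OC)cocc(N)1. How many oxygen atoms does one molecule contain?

Atom tally by fragment:
  furan ring core → C:4 H:4 O:1
  (− 2 ring H displaced by substituents)
  + COOCH3 → C:2 H:3 O:2
  + NH2 → N:1 H:2
Element totals:
  C: 6
  H: 7
  N: 1
  O: 3

3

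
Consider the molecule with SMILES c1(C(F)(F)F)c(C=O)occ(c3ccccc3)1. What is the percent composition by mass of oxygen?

13.32%

Atom tally by fragment:
  furan ring core → C:4 H:4 O:1
  (− 3 ring H displaced by substituents)
  + CF3 → C:1 F:3
  + CHO → C:1 H:1 O:1
  + C6H5 → C:6 H:5
Element totals:
  C: 12
  H: 7
  F: 3
  O: 2
Molecular formula: C12H7F3O2.
Molar mass = 240.180 g/mol.
Mass from O: 2 × 15.999 = 31.998 g/mol.
%O = 31.998 / 240.180 × 100 = 13.32%.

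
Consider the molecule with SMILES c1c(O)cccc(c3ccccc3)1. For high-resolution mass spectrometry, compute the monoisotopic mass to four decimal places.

Atom tally by fragment:
  benzene ring core → C:6 H:6
  (− 2 ring H displaced by substituents)
  + OH → O:1 H:1
  + C6H5 → C:6 H:5
Element totals:
  C: 12
  H: 10
  O: 1
Molecular formula: C12H10O.
  M = 12(12.0) + 10(1.007825) + 15.994915
    = 144.000000 + 10.078250 + 15.994915 = 170.073165

170.0732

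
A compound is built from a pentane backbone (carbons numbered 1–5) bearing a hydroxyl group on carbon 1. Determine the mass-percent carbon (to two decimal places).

Atom tally by fragment:
  HOCH2 → C:1 H:3 O:1
  CH2 → C:1 H:2
  CH2 → C:1 H:2
  CH2 → C:1 H:2
  CH3 → C:1 H:3
Element totals:
  C: 5
  H: 12
  O: 1
Molecular formula: C5H12O.
Molar mass = 88.150 g/mol.
Mass from C: 5 × 12.011 = 60.055 g/mol.
%C = 60.055 / 88.150 × 100 = 68.13%.

68.13%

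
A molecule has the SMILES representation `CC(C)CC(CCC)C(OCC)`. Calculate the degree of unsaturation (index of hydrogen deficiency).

Atom tally by fragment:
  CH3 → C:1 H:3
  CH(CH3) → C:2 H:4
  CH2 → C:1 H:2
  CH(CH2CH2CH3) → C:4 H:8
  CH2OC2H5 → C:3 H:7 O:1
Element totals:
  C: 11
  H: 24
  O: 1
Molecular formula: C11H24O.
DoU = (2C + 2 + N − H − X) / 2 = (2·11 + 2 + 0 − 24 − 0) / 2 = 0.

0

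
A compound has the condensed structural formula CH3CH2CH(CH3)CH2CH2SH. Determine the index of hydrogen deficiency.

0

Atom tally by fragment:
  CH3 → C:1 H:3
  CH2 → C:1 H:2
  CH(CH3) → C:2 H:4
  CH2 → C:1 H:2
  CH2SH → C:1 H:3 S:1
Element totals:
  C: 6
  H: 14
  S: 1
Molecular formula: C6H14S.
DoU = (2C + 2 + N − H − X) / 2 = (2·6 + 2 + 0 − 14 − 0) / 2 = 0.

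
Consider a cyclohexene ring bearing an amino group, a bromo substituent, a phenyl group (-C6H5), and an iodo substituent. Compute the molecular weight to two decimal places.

378.05 g/mol

Atom tally by fragment:
  cyclohexene ring core → C:6 H:10
  (− 4 ring H displaced by substituents)
  + NH2 → N:1 H:2
  + Br → Br:1
  + C6H5 → C:6 H:5
  + I → I:1
Element totals:
  C: 12
  H: 13
  Br: 1
  I: 1
  N: 1
Molecular formula: C12H13BrIN.
  M = 12(12.011) + 13(1.008) + 79.904 + 126.904 + 14.007
    = 144.132 + 13.104 + 79.904 + 126.904 + 14.007 = 378.051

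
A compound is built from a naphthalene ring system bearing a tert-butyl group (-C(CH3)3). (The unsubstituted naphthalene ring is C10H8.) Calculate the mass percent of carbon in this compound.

Atom tally by fragment:
  naphthalene ring system core → C:10 H:8
  (− 1 ring H displaced by substituents)
  + C(CH3)3 → C:4 H:9
Element totals:
  C: 14
  H: 16
Molecular formula: C14H16.
Molar mass = 184.282 g/mol.
Mass from C: 14 × 12.011 = 168.154 g/mol.
%C = 168.154 / 184.282 × 100 = 91.25%.

91.25%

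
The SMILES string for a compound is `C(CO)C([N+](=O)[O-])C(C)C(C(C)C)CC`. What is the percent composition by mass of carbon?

Atom tally by fragment:
  HOCH2CH2 → C:2 H:5 O:1
  CH(NO2) → C:1 H:1 N:1 O:2
  CH(CH3) → C:2 H:4
  CH(CH(CH3)2) → C:4 H:8
  CH2 → C:1 H:2
  CH3 → C:1 H:3
Element totals:
  C: 11
  H: 23
  N: 1
  O: 3
Molecular formula: C11H23NO3.
Molar mass = 217.309 g/mol.
Mass from C: 11 × 12.011 = 132.121 g/mol.
%C = 132.121 / 217.309 × 100 = 60.80%.

60.80%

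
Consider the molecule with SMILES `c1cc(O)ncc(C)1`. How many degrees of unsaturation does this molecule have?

Atom tally by fragment:
  pyridine ring core → C:5 H:5 N:1
  (− 2 ring H displaced by substituents)
  + OH → O:1 H:1
  + CH3 → C:1 H:3
Element totals:
  C: 6
  H: 7
  N: 1
  O: 1
Molecular formula: C6H7NO.
DoU = (2C + 2 + N − H − X) / 2 = (2·6 + 2 + 1 − 7 − 0) / 2 = 4.

4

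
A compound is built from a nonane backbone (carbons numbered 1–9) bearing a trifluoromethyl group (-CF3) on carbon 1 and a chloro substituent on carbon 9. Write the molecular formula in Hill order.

Atom tally by fragment:
  F3CCH2 → C:2 H:2 F:3
  CH2 → C:1 H:2
  CH2 → C:1 H:2
  CH2 → C:1 H:2
  CH2 → C:1 H:2
  CH2 → C:1 H:2
  CH2 → C:1 H:2
  CH2 → C:1 H:2
  CH2Cl → C:1 H:2 Cl:1
Element totals:
  C: 10
  H: 18
  Cl: 1
  F: 3

C10H18ClF3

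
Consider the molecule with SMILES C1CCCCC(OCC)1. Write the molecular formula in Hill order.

Atom tally by fragment:
  cyclohexane ring core → C:6 H:12
  (− 1 ring H displaced by substituents)
  + OC2H5 → C:2 H:5 O:1
Element totals:
  C: 8
  H: 16
  O: 1

C8H16O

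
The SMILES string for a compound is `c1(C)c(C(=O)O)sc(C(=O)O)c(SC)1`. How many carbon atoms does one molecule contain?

8

Atom tally by fragment:
  thiophene ring core → C:4 H:4 S:1
  (− 4 ring H displaced by substituents)
  + CH3 → C:1 H:3
  + COOH → C:1 H:1 O:2
  + COOH → C:1 H:1 O:2
  + SCH3 → C:1 H:3 S:1
Element totals:
  C: 8
  H: 8
  O: 4
  S: 2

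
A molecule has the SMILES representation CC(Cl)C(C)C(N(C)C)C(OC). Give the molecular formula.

Atom tally by fragment:
  CH3 → C:1 H:3
  CH(Cl) → C:1 H:1 Cl:1
  CH(CH3) → C:2 H:4
  CH(N(CH3)2) → C:3 H:7 N:1
  CH2OCH3 → C:2 H:5 O:1
Element totals:
  C: 9
  H: 20
  Cl: 1
  N: 1
  O: 1

C9H20ClNO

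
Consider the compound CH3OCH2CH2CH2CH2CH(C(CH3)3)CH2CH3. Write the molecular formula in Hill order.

C12H26O

Atom tally by fragment:
  CH3OCH2 → C:2 H:5 O:1
  CH2 → C:1 H:2
  CH2 → C:1 H:2
  CH2 → C:1 H:2
  CH(C(CH3)3) → C:5 H:10
  CH2 → C:1 H:2
  CH3 → C:1 H:3
Element totals:
  C: 12
  H: 26
  O: 1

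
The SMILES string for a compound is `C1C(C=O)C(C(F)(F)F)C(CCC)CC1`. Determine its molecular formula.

C11H17F3O

Atom tally by fragment:
  cyclohexane ring core → C:6 H:12
  (− 3 ring H displaced by substituents)
  + CHO → C:1 H:1 O:1
  + CF3 → C:1 F:3
  + CH2CH2CH3 → C:3 H:7
Element totals:
  C: 11
  H: 17
  F: 3
  O: 1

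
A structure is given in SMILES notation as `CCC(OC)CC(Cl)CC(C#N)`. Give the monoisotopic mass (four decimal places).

Atom tally by fragment:
  CH3 → C:1 H:3
  CH2 → C:1 H:2
  CH(OCH3) → C:2 H:4 O:1
  CH2 → C:1 H:2
  CH(Cl) → C:1 H:1 Cl:1
  CH2 → C:1 H:2
  CH2CN → C:2 H:2 N:1
Element totals:
  C: 9
  H: 16
  Cl: 1
  N: 1
  O: 1
Molecular formula: C9H16ClNO.
  M = 9(12.0) + 16(1.007825) + 34.968853 + 14.003074 + 15.994915
    = 108.000000 + 16.125200 + 34.968853 + 14.003074 + 15.994915 = 189.092042

189.0920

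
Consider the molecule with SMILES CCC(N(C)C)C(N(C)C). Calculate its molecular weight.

Atom tally by fragment:
  CH3 → C:1 H:3
  CH2 → C:1 H:2
  CH(N(CH3)2) → C:3 H:7 N:1
  CH2N(CH3)2 → C:3 H:8 N:1
Element totals:
  C: 8
  H: 20
  N: 2
Molecular formula: C8H20N2.
  M = 8(12.011) + 20(1.008) + 2(14.007)
    = 96.088 + 20.160 + 28.014 = 144.262

144.26 g/mol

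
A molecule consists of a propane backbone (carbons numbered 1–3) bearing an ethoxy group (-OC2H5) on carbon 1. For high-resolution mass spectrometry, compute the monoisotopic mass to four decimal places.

88.0888

Atom tally by fragment:
  C2H5OCH2 → C:3 H:7 O:1
  CH2 → C:1 H:2
  CH3 → C:1 H:3
Element totals:
  C: 5
  H: 12
  O: 1
Molecular formula: C5H12O.
  M = 5(12.0) + 12(1.007825) + 15.994915
    = 60.000000 + 12.093900 + 15.994915 = 88.088815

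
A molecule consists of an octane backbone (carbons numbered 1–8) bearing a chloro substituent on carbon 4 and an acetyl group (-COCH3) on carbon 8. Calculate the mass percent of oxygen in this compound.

Atom tally by fragment:
  CH3 → C:1 H:3
  CH2 → C:1 H:2
  CH2 → C:1 H:2
  CH(Cl) → C:1 H:1 Cl:1
  CH2 → C:1 H:2
  CH2 → C:1 H:2
  CH2 → C:1 H:2
  CH2COCH3 → C:3 H:5 O:1
Element totals:
  C: 10
  H: 19
  Cl: 1
  O: 1
Molecular formula: C10H19ClO.
Molar mass = 190.711 g/mol.
Mass from O: 1 × 15.999 = 15.999 g/mol.
%O = 15.999 / 190.711 × 100 = 8.39%.

8.39%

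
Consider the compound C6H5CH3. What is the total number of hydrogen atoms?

8

Element totals:
  C: 7
  H: 8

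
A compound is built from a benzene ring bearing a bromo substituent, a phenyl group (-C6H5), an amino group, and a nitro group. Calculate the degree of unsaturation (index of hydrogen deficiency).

Atom tally by fragment:
  benzene ring core → C:6 H:6
  (− 4 ring H displaced by substituents)
  + Br → Br:1
  + C6H5 → C:6 H:5
  + NH2 → N:1 H:2
  + NO2 → N:1 O:2
Element totals:
  C: 12
  H: 9
  Br: 1
  N: 2
  O: 2
Molecular formula: C12H9BrN2O2.
DoU = (2C + 2 + N − H − X) / 2 = (2·12 + 2 + 2 − 9 − 1) / 2 = 9.

9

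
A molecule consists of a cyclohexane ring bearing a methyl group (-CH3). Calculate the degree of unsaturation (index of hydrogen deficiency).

1

Atom tally by fragment:
  cyclohexane ring core → C:6 H:12
  (− 1 ring H displaced by substituents)
  + CH3 → C:1 H:3
Element totals:
  C: 7
  H: 14
Molecular formula: C7H14.
DoU = (2C + 2 + N − H − X) / 2 = (2·7 + 2 + 0 − 14 − 0) / 2 = 1.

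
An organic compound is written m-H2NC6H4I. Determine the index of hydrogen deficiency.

4

Element totals:
  C: 6
  H: 6
  I: 1
  N: 1
Molecular formula: C6H6IN.
DoU = (2C + 2 + N − H − X) / 2 = (2·6 + 2 + 1 − 6 − 1) / 2 = 4.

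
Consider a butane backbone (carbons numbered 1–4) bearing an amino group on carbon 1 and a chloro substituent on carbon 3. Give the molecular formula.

Atom tally by fragment:
  H2NCH2 → C:1 H:4 N:1
  CH2 → C:1 H:2
  CH(Cl) → C:1 H:1 Cl:1
  CH3 → C:1 H:3
Element totals:
  C: 4
  H: 10
  Cl: 1
  N: 1

C4H10ClN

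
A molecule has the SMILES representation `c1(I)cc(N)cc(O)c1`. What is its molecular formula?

Atom tally by fragment:
  benzene ring core → C:6 H:6
  (− 3 ring H displaced by substituents)
  + I → I:1
  + NH2 → N:1 H:2
  + OH → O:1 H:1
Element totals:
  C: 6
  H: 6
  I: 1
  N: 1
  O: 1

C6H6INO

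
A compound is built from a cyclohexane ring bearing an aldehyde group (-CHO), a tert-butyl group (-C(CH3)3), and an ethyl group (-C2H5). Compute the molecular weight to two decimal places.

196.33 g/mol

Atom tally by fragment:
  cyclohexane ring core → C:6 H:12
  (− 3 ring H displaced by substituents)
  + CHO → C:1 H:1 O:1
  + C(CH3)3 → C:4 H:9
  + C2H5 → C:2 H:5
Element totals:
  C: 13
  H: 24
  O: 1
Molecular formula: C13H24O.
  M = 13(12.011) + 24(1.008) + 15.999
    = 156.143 + 24.192 + 15.999 = 196.334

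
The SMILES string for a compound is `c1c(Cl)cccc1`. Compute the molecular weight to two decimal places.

112.56 g/mol

Atom tally by fragment:
  benzene ring core → C:6 H:6
  (− 1 ring H displaced by substituents)
  + Cl → Cl:1
Element totals:
  C: 6
  H: 5
  Cl: 1
Molecular formula: C6H5Cl.
  M = 6(12.011) + 5(1.008) + 35.45
    = 72.066 + 5.040 + 35.450 = 112.556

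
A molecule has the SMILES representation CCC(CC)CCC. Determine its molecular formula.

Atom tally by fragment:
  CH3 → C:1 H:3
  CH2 → C:1 H:2
  CH(C2H5) → C:3 H:6
  CH2 → C:1 H:2
  CH2 → C:1 H:2
  CH3 → C:1 H:3
Element totals:
  C: 8
  H: 18

C8H18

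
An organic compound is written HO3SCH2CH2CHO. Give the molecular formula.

Element totals:
  C: 3
  H: 6
  O: 4
  S: 1

C3H6O4S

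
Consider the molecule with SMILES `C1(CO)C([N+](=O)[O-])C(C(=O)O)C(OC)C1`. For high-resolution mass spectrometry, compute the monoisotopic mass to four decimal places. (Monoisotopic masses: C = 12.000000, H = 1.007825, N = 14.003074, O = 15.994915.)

Atom tally by fragment:
  cyclopentane ring core → C:5 H:10
  (− 4 ring H displaced by substituents)
  + CH2OH → C:1 H:3 O:1
  + NO2 → N:1 O:2
  + COOH → C:1 H:1 O:2
  + OCH3 → C:1 H:3 O:1
Element totals:
  C: 8
  H: 13
  N: 1
  O: 6
Molecular formula: C8H13NO6.
  M = 8(12.0) + 13(1.007825) + 14.003074 + 6(15.994915)
    = 96.000000 + 13.101725 + 14.003074 + 95.969490 = 219.074289

219.0743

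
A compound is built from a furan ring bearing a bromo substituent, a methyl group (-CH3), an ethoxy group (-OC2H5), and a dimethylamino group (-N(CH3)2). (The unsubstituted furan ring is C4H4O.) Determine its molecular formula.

C9H14BrNO2

Atom tally by fragment:
  furan ring core → C:4 H:4 O:1
  (− 4 ring H displaced by substituents)
  + Br → Br:1
  + CH3 → C:1 H:3
  + OC2H5 → C:2 H:5 O:1
  + N(CH3)2 → N:1 C:2 H:6
Element totals:
  C: 9
  H: 14
  Br: 1
  N: 1
  O: 2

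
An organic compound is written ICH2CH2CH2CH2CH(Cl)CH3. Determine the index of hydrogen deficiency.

Element totals:
  C: 6
  H: 12
  Cl: 1
  I: 1
Molecular formula: C6H12ClI.
DoU = (2C + 2 + N − H − X) / 2 = (2·6 + 2 + 0 − 12 − 2) / 2 = 0.

0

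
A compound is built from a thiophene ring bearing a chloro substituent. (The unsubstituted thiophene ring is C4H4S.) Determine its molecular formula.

C4H3ClS

Atom tally by fragment:
  thiophene ring core → C:4 H:4 S:1
  (− 1 ring H displaced by substituents)
  + Cl → Cl:1
Element totals:
  C: 4
  H: 3
  Cl: 1
  S: 1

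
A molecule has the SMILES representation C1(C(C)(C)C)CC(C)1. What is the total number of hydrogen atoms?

16

Atom tally by fragment:
  cyclopropane ring core → C:3 H:6
  (− 2 ring H displaced by substituents)
  + C(CH3)3 → C:4 H:9
  + CH3 → C:1 H:3
Element totals:
  C: 8
  H: 16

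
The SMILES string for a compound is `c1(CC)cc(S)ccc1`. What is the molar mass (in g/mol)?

Atom tally by fragment:
  benzene ring core → C:6 H:6
  (− 2 ring H displaced by substituents)
  + C2H5 → C:2 H:5
  + SH → S:1 H:1
Element totals:
  C: 8
  H: 10
  S: 1
Molecular formula: C8H10S.
  M = 8(12.011) + 10(1.008) + 32.06
    = 96.088 + 10.080 + 32.060 = 138.228

138.23 g/mol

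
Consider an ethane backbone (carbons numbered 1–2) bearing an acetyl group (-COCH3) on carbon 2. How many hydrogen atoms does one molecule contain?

8

Atom tally by fragment:
  CH3 → C:1 H:3
  CH2COCH3 → C:3 H:5 O:1
Element totals:
  C: 4
  H: 8
  O: 1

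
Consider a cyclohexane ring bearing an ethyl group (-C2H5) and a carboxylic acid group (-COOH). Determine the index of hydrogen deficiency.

2

Atom tally by fragment:
  cyclohexane ring core → C:6 H:12
  (− 2 ring H displaced by substituents)
  + C2H5 → C:2 H:5
  + COOH → C:1 H:1 O:2
Element totals:
  C: 9
  H: 16
  O: 2
Molecular formula: C9H16O2.
DoU = (2C + 2 + N − H − X) / 2 = (2·9 + 2 + 0 − 16 − 0) / 2 = 2.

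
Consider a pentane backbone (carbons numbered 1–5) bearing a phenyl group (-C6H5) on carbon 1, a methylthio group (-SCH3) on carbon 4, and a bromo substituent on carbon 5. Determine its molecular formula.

Atom tally by fragment:
  C6H5CH2 → C:7 H:7
  CH2 → C:1 H:2
  CH2 → C:1 H:2
  CH(SCH3) → C:2 H:4 S:1
  CH2Br → C:1 H:2 Br:1
Element totals:
  C: 12
  H: 17
  Br: 1
  S: 1

C12H17BrS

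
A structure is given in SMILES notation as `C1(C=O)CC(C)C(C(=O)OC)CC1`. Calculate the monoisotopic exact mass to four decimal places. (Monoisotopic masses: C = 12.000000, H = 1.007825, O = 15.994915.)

Atom tally by fragment:
  cyclohexane ring core → C:6 H:12
  (− 3 ring H displaced by substituents)
  + CHO → C:1 H:1 O:1
  + CH3 → C:1 H:3
  + COOCH3 → C:2 H:3 O:2
Element totals:
  C: 10
  H: 16
  O: 3
Molecular formula: C10H16O3.
  M = 10(12.0) + 16(1.007825) + 3(15.994915)
    = 120.000000 + 16.125200 + 47.984745 = 184.109945

184.1099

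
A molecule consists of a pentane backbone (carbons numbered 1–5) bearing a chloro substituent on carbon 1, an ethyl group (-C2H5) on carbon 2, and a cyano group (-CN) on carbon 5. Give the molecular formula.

Atom tally by fragment:
  ClCH2 → C:1 H:2 Cl:1
  CH(C2H5) → C:3 H:6
  CH2 → C:1 H:2
  CH2 → C:1 H:2
  CH2CN → C:2 H:2 N:1
Element totals:
  C: 8
  H: 14
  Cl: 1
  N: 1

C8H14ClN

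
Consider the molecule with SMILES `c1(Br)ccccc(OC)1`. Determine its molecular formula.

Atom tally by fragment:
  benzene ring core → C:6 H:6
  (− 2 ring H displaced by substituents)
  + Br → Br:1
  + OCH3 → C:1 H:3 O:1
Element totals:
  C: 7
  H: 7
  Br: 1
  O: 1

C7H7BrO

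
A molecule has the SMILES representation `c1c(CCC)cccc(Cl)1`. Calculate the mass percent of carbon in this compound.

69.91%

Atom tally by fragment:
  benzene ring core → C:6 H:6
  (− 2 ring H displaced by substituents)
  + CH2CH2CH3 → C:3 H:7
  + Cl → Cl:1
Element totals:
  C: 9
  H: 11
  Cl: 1
Molecular formula: C9H11Cl.
Molar mass = 154.637 g/mol.
Mass from C: 9 × 12.011 = 108.099 g/mol.
%C = 108.099 / 154.637 × 100 = 69.91%.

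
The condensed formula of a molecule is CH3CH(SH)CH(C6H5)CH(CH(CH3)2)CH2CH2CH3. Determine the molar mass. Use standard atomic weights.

Element totals:
  C: 16
  H: 26
  S: 1
Molecular formula: C16H26S.
  M = 16(12.011) + 26(1.008) + 32.06
    = 192.176 + 26.208 + 32.060 = 250.444

250.44 g/mol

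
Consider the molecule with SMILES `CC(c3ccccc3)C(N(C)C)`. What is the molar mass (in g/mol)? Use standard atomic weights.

163.26 g/mol

Atom tally by fragment:
  CH3 → C:1 H:3
  CH(C6H5) → C:7 H:6
  CH2N(CH3)2 → C:3 H:8 N:1
Element totals:
  C: 11
  H: 17
  N: 1
Molecular formula: C11H17N.
  M = 11(12.011) + 17(1.008) + 14.007
    = 132.121 + 17.136 + 14.007 = 163.264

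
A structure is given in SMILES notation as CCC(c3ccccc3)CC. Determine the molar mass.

Atom tally by fragment:
  CH3 → C:1 H:3
  CH2 → C:1 H:2
  CH(C6H5) → C:7 H:6
  CH2 → C:1 H:2
  CH3 → C:1 H:3
Element totals:
  C: 11
  H: 16
Molecular formula: C11H16.
  M = 11(12.011) + 16(1.008)
    = 132.121 + 16.128 = 148.249

148.25 g/mol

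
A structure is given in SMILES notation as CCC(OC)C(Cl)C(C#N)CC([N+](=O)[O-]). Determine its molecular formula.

Atom tally by fragment:
  CH3 → C:1 H:3
  CH2 → C:1 H:2
  CH(OCH3) → C:2 H:4 O:1
  CH(Cl) → C:1 H:1 Cl:1
  CH(CN) → C:2 H:1 N:1
  CH2 → C:1 H:2
  CH2NO2 → C:1 H:2 N:1 O:2
Element totals:
  C: 9
  H: 15
  Cl: 1
  N: 2
  O: 3

C9H15ClN2O3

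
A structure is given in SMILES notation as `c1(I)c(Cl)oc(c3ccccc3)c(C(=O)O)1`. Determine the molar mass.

348.52 g/mol

Atom tally by fragment:
  furan ring core → C:4 H:4 O:1
  (− 4 ring H displaced by substituents)
  + I → I:1
  + Cl → Cl:1
  + C6H5 → C:6 H:5
  + COOH → C:1 H:1 O:2
Element totals:
  C: 11
  H: 6
  Cl: 1
  I: 1
  O: 3
Molecular formula: C11H6ClIO3.
  M = 11(12.011) + 6(1.008) + 35.45 + 126.904 + 3(15.999)
    = 132.121 + 6.048 + 35.450 + 126.904 + 47.997 = 348.520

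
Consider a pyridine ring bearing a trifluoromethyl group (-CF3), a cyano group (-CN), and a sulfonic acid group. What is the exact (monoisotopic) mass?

Atom tally by fragment:
  pyridine ring core → C:5 H:5 N:1
  (− 3 ring H displaced by substituents)
  + CF3 → C:1 F:3
  + CN → C:1 N:1
  + SO3H → S:1 O:3 H:1
Element totals:
  C: 7
  H: 3
  F: 3
  N: 2
  O: 3
  S: 1
Molecular formula: C7H3F3N2O3S.
  M = 7(12.0) + 3(1.007825) + 3(18.998403) + 2(14.003074) + 3(15.994915) + 31.972071
    = 84.000000 + 3.023475 + 56.995209 + 28.006148 + 47.984745 + 31.972071 = 251.981648

251.9816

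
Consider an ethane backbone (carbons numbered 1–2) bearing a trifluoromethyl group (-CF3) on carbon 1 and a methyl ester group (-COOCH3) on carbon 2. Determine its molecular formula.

C5H7F3O2

Atom tally by fragment:
  F3CCH2 → C:2 H:2 F:3
  CH2COOCH3 → C:3 H:5 O:2
Element totals:
  C: 5
  H: 7
  F: 3
  O: 2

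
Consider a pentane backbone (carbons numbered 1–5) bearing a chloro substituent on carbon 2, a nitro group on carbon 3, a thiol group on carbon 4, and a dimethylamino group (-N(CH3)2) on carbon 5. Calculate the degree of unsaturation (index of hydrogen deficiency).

1

Atom tally by fragment:
  CH3 → C:1 H:3
  CH(Cl) → C:1 H:1 Cl:1
  CH(NO2) → C:1 H:1 N:1 O:2
  CH(SH) → C:1 H:2 S:1
  CH2N(CH3)2 → C:3 H:8 N:1
Element totals:
  C: 7
  H: 15
  Cl: 1
  N: 2
  O: 2
  S: 1
Molecular formula: C7H15ClN2O2S.
DoU = (2C + 2 + N − H − X) / 2 = (2·7 + 2 + 2 − 15 − 1) / 2 = 1.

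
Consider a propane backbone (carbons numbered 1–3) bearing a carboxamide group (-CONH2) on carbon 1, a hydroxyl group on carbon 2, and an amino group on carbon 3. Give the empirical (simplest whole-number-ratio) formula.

C2H5NO

Atom tally by fragment:
  H2NOCCH2 → C:2 H:4 O:1 N:1
  CH(OH) → C:1 H:2 O:1
  CH2NH2 → C:1 H:4 N:1
Element totals:
  C: 4
  H: 10
  N: 2
  O: 2
Molecular formula: C4H10N2O2.
gcd of subscripts = 2; dividing each by 2:
  C: 4/2 = 2
  H: 10/2 = 5
  N: 2/2 = 1
  O: 2/2 = 1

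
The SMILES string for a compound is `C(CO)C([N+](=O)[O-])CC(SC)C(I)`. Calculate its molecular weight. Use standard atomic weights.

Atom tally by fragment:
  HOCH2CH2 → C:2 H:5 O:1
  CH(NO2) → C:1 H:1 N:1 O:2
  CH2 → C:1 H:2
  CH(SCH3) → C:2 H:4 S:1
  CH2I → C:1 H:2 I:1
Element totals:
  C: 7
  H: 14
  I: 1
  N: 1
  O: 3
  S: 1
Molecular formula: C7H14INO3S.
  M = 7(12.011) + 14(1.008) + 126.904 + 14.007 + 3(15.999) + 32.06
    = 84.077 + 14.112 + 126.904 + 14.007 + 47.997 + 32.060 = 319.157

319.16 g/mol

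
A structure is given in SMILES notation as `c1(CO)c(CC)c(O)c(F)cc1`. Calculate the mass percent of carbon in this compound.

Atom tally by fragment:
  benzene ring core → C:6 H:6
  (− 4 ring H displaced by substituents)
  + CH2OH → C:1 H:3 O:1
  + C2H5 → C:2 H:5
  + OH → O:1 H:1
  + F → F:1
Element totals:
  C: 9
  H: 11
  F: 1
  O: 2
Molecular formula: C9H11FO2.
Molar mass = 170.183 g/mol.
Mass from C: 9 × 12.011 = 108.099 g/mol.
%C = 108.099 / 170.183 × 100 = 63.52%.

63.52%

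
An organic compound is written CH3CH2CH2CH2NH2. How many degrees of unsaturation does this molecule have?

0

Atom tally by fragment:
  CH3 → C:1 H:3
  CH2 → C:1 H:2
  CH2 → C:1 H:2
  CH2NH2 → C:1 H:4 N:1
Element totals:
  C: 4
  H: 11
  N: 1
Molecular formula: C4H11N.
DoU = (2C + 2 + N − H − X) / 2 = (2·4 + 2 + 1 − 11 − 0) / 2 = 0.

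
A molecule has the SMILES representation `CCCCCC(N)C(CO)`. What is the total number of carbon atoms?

8

Atom tally by fragment:
  CH3 → C:1 H:3
  CH2 → C:1 H:2
  CH2 → C:1 H:2
  CH2 → C:1 H:2
  CH2 → C:1 H:2
  CH(NH2) → C:1 H:3 N:1
  CH2CH2OH → C:2 H:5 O:1
Element totals:
  C: 8
  H: 19
  N: 1
  O: 1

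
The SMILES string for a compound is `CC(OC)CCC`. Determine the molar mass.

Atom tally by fragment:
  CH3 → C:1 H:3
  CH(OCH3) → C:2 H:4 O:1
  CH2 → C:1 H:2
  CH2 → C:1 H:2
  CH3 → C:1 H:3
Element totals:
  C: 6
  H: 14
  O: 1
Molecular formula: C6H14O.
  M = 6(12.011) + 14(1.008) + 15.999
    = 72.066 + 14.112 + 15.999 = 102.177

102.18 g/mol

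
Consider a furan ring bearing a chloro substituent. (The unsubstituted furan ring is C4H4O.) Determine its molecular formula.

Atom tally by fragment:
  furan ring core → C:4 H:4 O:1
  (− 1 ring H displaced by substituents)
  + Cl → Cl:1
Element totals:
  C: 4
  H: 3
  Cl: 1
  O: 1

C4H3ClO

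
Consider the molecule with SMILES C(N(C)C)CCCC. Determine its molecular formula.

Atom tally by fragment:
  (CH3)2NCH2 → C:3 H:8 N:1
  CH2 → C:1 H:2
  CH2 → C:1 H:2
  CH2 → C:1 H:2
  CH3 → C:1 H:3
Element totals:
  C: 7
  H: 17
  N: 1

C7H17N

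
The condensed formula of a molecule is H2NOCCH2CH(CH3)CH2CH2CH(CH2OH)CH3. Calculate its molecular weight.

173.26 g/mol

Atom tally by fragment:
  H2NOCCH2 → C:2 H:4 O:1 N:1
  CH(CH3) → C:2 H:4
  CH2 → C:1 H:2
  CH2 → C:1 H:2
  CH(CH2OH) → C:2 H:4 O:1
  CH3 → C:1 H:3
Element totals:
  C: 9
  H: 19
  N: 1
  O: 2
Molecular formula: C9H19NO2.
  M = 9(12.011) + 19(1.008) + 14.007 + 2(15.999)
    = 108.099 + 19.152 + 14.007 + 31.998 = 173.256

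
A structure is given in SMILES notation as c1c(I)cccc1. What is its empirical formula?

Atom tally by fragment:
  benzene ring core → C:6 H:6
  (− 1 ring H displaced by substituents)
  + I → I:1
Element totals:
  C: 6
  H: 5
  I: 1
Molecular formula: C6H5I.
gcd of subscripts (6, 5, 1) = 1, so the empirical formula equals the molecular formula.

C6H5I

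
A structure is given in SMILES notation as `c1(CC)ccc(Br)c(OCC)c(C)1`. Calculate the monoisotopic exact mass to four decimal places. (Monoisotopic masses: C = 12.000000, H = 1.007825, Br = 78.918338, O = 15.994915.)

242.0306

Atom tally by fragment:
  benzene ring core → C:6 H:6
  (− 4 ring H displaced by substituents)
  + C2H5 → C:2 H:5
  + Br → Br:1
  + OC2H5 → C:2 H:5 O:1
  + CH3 → C:1 H:3
Element totals:
  C: 11
  H: 15
  Br: 1
  O: 1
Molecular formula: C11H15BrO.
  M = 11(12.0) + 15(1.007825) + 78.918338 + 15.994915
    = 132.000000 + 15.117375 + 78.918338 + 15.994915 = 242.030628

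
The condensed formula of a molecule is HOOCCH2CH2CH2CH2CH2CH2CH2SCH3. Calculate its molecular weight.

Atom tally by fragment:
  HOOCCH2 → C:2 H:3 O:2
  CH2 → C:1 H:2
  CH2 → C:1 H:2
  CH2 → C:1 H:2
  CH2 → C:1 H:2
  CH2 → C:1 H:2
  CH2SCH3 → C:2 H:5 S:1
Element totals:
  C: 9
  H: 18
  O: 2
  S: 1
Molecular formula: C9H18O2S.
  M = 9(12.011) + 18(1.008) + 2(15.999) + 32.06
    = 108.099 + 18.144 + 31.998 + 32.060 = 190.301

190.30 g/mol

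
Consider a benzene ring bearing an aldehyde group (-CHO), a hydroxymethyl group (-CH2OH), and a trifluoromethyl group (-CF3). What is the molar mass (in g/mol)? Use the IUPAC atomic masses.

204.15 g/mol

Atom tally by fragment:
  benzene ring core → C:6 H:6
  (− 3 ring H displaced by substituents)
  + CHO → C:1 H:1 O:1
  + CH2OH → C:1 H:3 O:1
  + CF3 → C:1 F:3
Element totals:
  C: 9
  H: 7
  F: 3
  O: 2
Molecular formula: C9H7F3O2.
  M = 9(12.011) + 7(1.008) + 3(18.998) + 2(15.999)
    = 108.099 + 7.056 + 56.994 + 31.998 = 204.147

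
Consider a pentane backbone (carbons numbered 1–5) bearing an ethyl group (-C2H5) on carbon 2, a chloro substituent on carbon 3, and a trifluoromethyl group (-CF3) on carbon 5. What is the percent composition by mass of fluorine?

28.13%

Atom tally by fragment:
  CH3 → C:1 H:3
  CH(C2H5) → C:3 H:6
  CH(Cl) → C:1 H:1 Cl:1
  CH2 → C:1 H:2
  CH2CF3 → C:2 H:2 F:3
Element totals:
  C: 8
  H: 14
  Cl: 1
  F: 3
Molecular formula: C8H14ClF3.
Molar mass = 202.644 g/mol.
Mass from F: 3 × 18.998 = 56.994 g/mol.
%F = 56.994 / 202.644 × 100 = 28.13%.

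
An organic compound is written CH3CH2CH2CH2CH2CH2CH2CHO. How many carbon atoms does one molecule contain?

Atom tally by fragment:
  CH3 → C:1 H:3
  CH2 → C:1 H:2
  CH2 → C:1 H:2
  CH2 → C:1 H:2
  CH2 → C:1 H:2
  CH2 → C:1 H:2
  CH2CHO → C:2 H:3 O:1
Element totals:
  C: 8
  H: 16
  O: 1

8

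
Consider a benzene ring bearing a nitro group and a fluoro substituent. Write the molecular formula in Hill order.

C6H4FNO2

Atom tally by fragment:
  benzene ring core → C:6 H:6
  (− 2 ring H displaced by substituents)
  + NO2 → N:1 O:2
  + F → F:1
Element totals:
  C: 6
  H: 4
  F: 1
  N: 1
  O: 2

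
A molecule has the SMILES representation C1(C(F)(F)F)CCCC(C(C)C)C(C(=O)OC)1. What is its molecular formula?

Atom tally by fragment:
  cyclohexane ring core → C:6 H:12
  (− 3 ring H displaced by substituents)
  + CF3 → C:1 F:3
  + CH(CH3)2 → C:3 H:7
  + COOCH3 → C:2 H:3 O:2
Element totals:
  C: 12
  H: 19
  F: 3
  O: 2

C12H19F3O2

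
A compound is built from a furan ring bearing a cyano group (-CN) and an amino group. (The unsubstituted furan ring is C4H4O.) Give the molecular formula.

C5H4N2O

Atom tally by fragment:
  furan ring core → C:4 H:4 O:1
  (− 2 ring H displaced by substituents)
  + CN → C:1 N:1
  + NH2 → N:1 H:2
Element totals:
  C: 5
  H: 4
  N: 2
  O: 1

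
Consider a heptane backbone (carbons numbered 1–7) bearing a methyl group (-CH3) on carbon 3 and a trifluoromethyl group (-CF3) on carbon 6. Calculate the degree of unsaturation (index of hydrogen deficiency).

Atom tally by fragment:
  CH3 → C:1 H:3
  CH2 → C:1 H:2
  CH(CH3) → C:2 H:4
  CH2 → C:1 H:2
  CH2 → C:1 H:2
  CH(CF3) → C:2 H:1 F:3
  CH3 → C:1 H:3
Element totals:
  C: 9
  H: 17
  F: 3
Molecular formula: C9H17F3.
DoU = (2C + 2 + N − H − X) / 2 = (2·9 + 2 + 0 − 17 − 3) / 2 = 0.

0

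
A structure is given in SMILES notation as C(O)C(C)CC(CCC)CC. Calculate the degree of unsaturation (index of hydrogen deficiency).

0

Atom tally by fragment:
  HOCH2 → C:1 H:3 O:1
  CH(CH3) → C:2 H:4
  CH2 → C:1 H:2
  CH(CH2CH2CH3) → C:4 H:8
  CH2 → C:1 H:2
  CH3 → C:1 H:3
Element totals:
  C: 10
  H: 22
  O: 1
Molecular formula: C10H22O.
DoU = (2C + 2 + N − H − X) / 2 = (2·10 + 2 + 0 − 22 − 0) / 2 = 0.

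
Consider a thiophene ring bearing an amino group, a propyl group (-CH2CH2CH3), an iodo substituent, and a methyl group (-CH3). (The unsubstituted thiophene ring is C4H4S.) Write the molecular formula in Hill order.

C8H12INS

Atom tally by fragment:
  thiophene ring core → C:4 H:4 S:1
  (− 4 ring H displaced by substituents)
  + NH2 → N:1 H:2
  + CH2CH2CH3 → C:3 H:7
  + I → I:1
  + CH3 → C:1 H:3
Element totals:
  C: 8
  H: 12
  I: 1
  N: 1
  S: 1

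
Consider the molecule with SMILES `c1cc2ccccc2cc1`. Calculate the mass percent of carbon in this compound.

Atom tally by fragment:
  naphthalene ring system core → C:10 H:8
Element totals:
  C: 10
  H: 8
Molecular formula: C10H8.
Molar mass = 128.174 g/mol.
Mass from C: 10 × 12.011 = 120.110 g/mol.
%C = 120.110 / 128.174 × 100 = 93.71%.

93.71%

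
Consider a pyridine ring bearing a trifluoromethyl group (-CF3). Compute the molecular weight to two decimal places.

Atom tally by fragment:
  pyridine ring core → C:5 H:5 N:1
  (− 1 ring H displaced by substituents)
  + CF3 → C:1 F:3
Element totals:
  C: 6
  H: 4
  F: 3
  N: 1
Molecular formula: C6H4F3N.
  M = 6(12.011) + 4(1.008) + 3(18.998) + 14.007
    = 72.066 + 4.032 + 56.994 + 14.007 = 147.099

147.10 g/mol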